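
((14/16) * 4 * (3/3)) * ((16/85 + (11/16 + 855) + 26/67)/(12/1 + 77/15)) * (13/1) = 2273.93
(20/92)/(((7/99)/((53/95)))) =5247/3059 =1.72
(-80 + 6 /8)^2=100489 /16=6280.56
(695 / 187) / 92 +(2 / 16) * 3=14293 / 34408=0.42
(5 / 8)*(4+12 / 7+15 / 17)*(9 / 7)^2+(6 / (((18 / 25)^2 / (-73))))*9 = -1063203725 / 139944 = -7597.35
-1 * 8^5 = -32768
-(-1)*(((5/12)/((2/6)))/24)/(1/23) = 115/96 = 1.20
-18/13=-1.38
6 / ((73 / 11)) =66 / 73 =0.90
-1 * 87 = -87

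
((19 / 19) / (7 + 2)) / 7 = 1 / 63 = 0.02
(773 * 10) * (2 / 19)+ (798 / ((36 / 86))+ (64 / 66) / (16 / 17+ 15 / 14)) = 2720.50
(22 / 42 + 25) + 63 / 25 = 14723 / 525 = 28.04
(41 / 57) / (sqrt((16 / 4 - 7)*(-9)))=41*sqrt(3) / 513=0.14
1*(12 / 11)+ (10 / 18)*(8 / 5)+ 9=1087 / 99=10.98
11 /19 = 0.58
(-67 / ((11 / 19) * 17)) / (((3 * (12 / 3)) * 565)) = -1273 / 1267860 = -0.00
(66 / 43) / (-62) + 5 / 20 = 1201 / 5332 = 0.23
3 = 3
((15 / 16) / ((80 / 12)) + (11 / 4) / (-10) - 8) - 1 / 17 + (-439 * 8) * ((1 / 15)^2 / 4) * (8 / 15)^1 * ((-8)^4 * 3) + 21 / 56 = -25581.42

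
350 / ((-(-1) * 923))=350 / 923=0.38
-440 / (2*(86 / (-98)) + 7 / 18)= 77616 / 241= 322.06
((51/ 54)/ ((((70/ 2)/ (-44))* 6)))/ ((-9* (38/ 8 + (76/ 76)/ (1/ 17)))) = 0.00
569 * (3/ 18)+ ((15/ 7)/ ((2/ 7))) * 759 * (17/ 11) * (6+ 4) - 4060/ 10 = 525983/ 6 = 87663.83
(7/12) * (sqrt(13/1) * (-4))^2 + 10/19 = 6946/57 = 121.86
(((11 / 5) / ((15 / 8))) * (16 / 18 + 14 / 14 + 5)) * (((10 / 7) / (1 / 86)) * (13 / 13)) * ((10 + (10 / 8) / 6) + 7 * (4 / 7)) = 40000664 / 2835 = 14109.58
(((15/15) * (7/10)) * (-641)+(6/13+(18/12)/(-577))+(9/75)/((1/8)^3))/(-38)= 72534869/7125950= 10.18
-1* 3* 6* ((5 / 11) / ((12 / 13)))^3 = -274625 / 127776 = -2.15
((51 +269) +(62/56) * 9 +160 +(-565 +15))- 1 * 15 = -75.04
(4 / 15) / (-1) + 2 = 26 / 15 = 1.73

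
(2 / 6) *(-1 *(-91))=91 / 3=30.33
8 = 8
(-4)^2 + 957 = 973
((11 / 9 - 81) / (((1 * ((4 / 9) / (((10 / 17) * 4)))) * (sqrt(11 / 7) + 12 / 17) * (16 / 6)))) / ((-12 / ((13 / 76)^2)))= -490035 / 1929184 + 396695 * sqrt(77) / 7716736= 0.20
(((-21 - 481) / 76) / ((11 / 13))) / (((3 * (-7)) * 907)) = 3263 / 7961646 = 0.00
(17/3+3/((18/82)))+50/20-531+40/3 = -2975/6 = -495.83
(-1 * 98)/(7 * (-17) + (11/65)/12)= 76440/92809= 0.82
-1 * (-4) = 4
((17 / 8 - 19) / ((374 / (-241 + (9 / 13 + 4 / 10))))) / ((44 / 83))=17473077 / 855712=20.42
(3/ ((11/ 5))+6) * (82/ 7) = 6642/ 77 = 86.26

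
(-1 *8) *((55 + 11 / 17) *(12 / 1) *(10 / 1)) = -908160 / 17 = -53421.18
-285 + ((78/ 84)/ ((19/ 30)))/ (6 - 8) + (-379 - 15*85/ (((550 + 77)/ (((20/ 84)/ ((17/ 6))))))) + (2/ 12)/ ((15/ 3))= -14590586/ 21945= -664.87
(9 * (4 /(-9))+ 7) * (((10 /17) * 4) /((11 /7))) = 840 /187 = 4.49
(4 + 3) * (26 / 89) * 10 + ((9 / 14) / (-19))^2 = 128783129 / 6297284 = 20.45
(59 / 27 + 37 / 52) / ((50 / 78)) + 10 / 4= 6317 / 900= 7.02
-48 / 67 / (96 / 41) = -41 / 134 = -0.31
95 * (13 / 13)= 95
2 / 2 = 1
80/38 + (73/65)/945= 2458387/1167075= 2.11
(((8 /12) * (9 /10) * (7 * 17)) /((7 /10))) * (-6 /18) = -34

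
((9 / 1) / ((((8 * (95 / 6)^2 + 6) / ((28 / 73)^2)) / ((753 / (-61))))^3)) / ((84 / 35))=-0.00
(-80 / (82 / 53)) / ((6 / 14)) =-120.65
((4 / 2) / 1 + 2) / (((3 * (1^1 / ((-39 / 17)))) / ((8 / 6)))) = -208 / 51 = -4.08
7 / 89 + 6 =541 / 89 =6.08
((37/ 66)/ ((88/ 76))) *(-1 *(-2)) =703/ 726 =0.97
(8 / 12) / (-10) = -1 / 15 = -0.07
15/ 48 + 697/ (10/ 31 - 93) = -7.21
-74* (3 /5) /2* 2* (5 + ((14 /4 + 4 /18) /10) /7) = -224.36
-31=-31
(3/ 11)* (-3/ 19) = -0.04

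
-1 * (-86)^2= -7396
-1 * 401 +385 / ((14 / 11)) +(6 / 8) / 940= -370357 / 3760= -98.50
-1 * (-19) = 19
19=19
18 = 18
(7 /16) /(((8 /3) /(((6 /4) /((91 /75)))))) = 675 /3328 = 0.20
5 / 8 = 0.62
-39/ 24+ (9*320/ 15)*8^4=6291443/ 8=786430.38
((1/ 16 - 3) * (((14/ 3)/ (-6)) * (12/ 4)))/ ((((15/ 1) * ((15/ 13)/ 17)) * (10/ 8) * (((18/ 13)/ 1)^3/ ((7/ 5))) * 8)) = 1118191711/ 3149280000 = 0.36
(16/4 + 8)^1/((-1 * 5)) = -12/5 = -2.40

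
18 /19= 0.95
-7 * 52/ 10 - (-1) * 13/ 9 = -1573/ 45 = -34.96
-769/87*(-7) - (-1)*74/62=170092/2697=63.07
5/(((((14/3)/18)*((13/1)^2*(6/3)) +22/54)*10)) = 27/4754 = 0.01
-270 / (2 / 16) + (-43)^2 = -311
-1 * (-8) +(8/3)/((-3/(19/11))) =640/99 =6.46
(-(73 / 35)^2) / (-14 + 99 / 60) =21316 / 60515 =0.35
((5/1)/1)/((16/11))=55/16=3.44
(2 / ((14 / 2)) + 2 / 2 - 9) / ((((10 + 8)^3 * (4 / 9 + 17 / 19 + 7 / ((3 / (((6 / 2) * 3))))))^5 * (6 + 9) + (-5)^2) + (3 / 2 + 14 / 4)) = -22284891 / 1626409463330976265524215894663465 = -0.00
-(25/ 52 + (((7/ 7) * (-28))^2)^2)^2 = -1021578201606769/ 2704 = -377802589351.62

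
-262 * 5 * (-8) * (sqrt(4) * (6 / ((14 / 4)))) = 251520 / 7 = 35931.43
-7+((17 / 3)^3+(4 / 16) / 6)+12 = 40393 / 216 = 187.00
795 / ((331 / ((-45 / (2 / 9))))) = -321975 / 662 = -486.37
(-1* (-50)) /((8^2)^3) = 25 /131072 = 0.00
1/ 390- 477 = -186029/ 390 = -477.00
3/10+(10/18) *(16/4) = 2.52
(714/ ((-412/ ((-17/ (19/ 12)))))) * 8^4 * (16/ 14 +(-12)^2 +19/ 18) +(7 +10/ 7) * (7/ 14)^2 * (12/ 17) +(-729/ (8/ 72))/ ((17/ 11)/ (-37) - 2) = 11145651.37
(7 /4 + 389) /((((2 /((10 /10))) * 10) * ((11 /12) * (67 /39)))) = 182871 /14740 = 12.41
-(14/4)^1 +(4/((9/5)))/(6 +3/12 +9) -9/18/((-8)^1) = -28915/8784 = -3.29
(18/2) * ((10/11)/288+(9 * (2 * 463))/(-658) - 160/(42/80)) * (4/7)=-165421283/101332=-1632.47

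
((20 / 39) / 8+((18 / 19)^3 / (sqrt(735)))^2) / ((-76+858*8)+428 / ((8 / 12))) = 58515522049 / 6679917619311300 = 0.00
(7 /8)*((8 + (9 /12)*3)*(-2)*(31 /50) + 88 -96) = -18.12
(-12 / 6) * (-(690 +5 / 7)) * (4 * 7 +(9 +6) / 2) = 343285 / 7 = 49040.71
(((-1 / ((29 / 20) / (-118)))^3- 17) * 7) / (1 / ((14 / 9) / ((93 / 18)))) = 2576192911852 / 2268177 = 1135798.89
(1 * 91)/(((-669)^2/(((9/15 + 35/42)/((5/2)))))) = 3913/33567075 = 0.00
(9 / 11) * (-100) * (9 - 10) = 900 / 11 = 81.82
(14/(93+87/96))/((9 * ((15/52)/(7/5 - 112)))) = -12882688/2028375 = -6.35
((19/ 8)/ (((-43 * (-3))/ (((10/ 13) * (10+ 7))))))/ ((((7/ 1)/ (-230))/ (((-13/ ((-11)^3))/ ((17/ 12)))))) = -21850/ 400631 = -0.05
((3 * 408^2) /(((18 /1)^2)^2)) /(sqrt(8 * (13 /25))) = 1445 * sqrt(26) /3159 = 2.33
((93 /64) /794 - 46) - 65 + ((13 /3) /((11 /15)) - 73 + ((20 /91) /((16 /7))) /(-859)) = -1111647865727 /6242084992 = -178.09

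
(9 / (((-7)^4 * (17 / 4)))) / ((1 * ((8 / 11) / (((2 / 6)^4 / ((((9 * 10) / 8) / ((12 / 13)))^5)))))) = 5767168 / 103575406797646875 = 0.00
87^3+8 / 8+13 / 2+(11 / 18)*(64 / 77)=658511.01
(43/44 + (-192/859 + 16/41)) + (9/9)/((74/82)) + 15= 989176101/57336532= 17.25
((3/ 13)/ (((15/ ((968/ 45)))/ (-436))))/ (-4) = 105512/ 2925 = 36.07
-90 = -90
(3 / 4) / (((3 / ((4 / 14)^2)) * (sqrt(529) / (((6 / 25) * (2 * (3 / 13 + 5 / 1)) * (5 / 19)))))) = 816 / 1391845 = 0.00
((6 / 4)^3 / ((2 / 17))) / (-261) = -51 / 464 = -0.11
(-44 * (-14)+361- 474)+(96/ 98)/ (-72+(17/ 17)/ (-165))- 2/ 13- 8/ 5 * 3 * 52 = 9582569109/ 37840985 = 253.23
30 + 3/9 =30.33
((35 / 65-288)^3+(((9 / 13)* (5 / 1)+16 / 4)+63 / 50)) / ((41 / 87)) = -227017005654243 / 4503850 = -50405099.12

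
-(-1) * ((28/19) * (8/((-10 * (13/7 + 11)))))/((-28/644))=9016/4275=2.11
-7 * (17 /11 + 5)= -504 /11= -45.82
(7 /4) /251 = 7 /1004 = 0.01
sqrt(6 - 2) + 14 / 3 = 20 / 3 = 6.67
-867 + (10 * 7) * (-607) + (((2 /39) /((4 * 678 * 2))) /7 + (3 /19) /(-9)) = -609909409181 /14067144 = -43357.02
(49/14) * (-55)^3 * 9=-10481625/2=-5240812.50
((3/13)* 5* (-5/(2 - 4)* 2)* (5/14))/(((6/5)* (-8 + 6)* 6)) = -625/4368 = -0.14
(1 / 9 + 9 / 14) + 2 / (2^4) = 443 / 504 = 0.88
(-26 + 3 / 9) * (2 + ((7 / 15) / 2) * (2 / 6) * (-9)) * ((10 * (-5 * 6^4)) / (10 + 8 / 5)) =186393.10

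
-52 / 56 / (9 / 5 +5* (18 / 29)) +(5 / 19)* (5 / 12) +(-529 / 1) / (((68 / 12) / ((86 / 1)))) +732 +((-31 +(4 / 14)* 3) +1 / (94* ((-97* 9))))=-71594477373325 / 9771888252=-7326.58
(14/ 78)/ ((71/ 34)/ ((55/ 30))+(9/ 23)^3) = 15926603/ 106387866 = 0.15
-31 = -31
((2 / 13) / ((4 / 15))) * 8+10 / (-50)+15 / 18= 2047 / 390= 5.25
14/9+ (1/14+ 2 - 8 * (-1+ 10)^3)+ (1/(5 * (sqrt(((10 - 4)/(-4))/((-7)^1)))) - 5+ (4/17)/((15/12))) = -62473409/10710+ sqrt(42)/15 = -5832.75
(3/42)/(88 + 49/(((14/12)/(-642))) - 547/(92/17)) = -46/17373237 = -0.00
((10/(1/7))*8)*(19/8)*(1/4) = 332.50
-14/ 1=-14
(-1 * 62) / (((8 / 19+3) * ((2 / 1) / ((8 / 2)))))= -2356 / 65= -36.25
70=70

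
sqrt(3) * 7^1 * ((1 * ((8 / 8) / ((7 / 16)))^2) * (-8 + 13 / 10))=-8576 * sqrt(3) / 35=-424.40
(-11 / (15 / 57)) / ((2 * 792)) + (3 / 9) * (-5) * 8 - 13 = -18979 / 720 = -26.36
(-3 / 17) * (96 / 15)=-96 / 85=-1.13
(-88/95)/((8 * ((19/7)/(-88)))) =6776/1805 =3.75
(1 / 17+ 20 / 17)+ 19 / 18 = 701 / 306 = 2.29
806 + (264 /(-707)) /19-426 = 5104276 /13433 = 379.98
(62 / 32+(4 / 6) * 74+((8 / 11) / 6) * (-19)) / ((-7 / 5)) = -129275 / 3696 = -34.98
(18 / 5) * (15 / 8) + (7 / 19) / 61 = 31321 / 4636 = 6.76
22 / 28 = 11 / 14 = 0.79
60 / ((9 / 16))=320 / 3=106.67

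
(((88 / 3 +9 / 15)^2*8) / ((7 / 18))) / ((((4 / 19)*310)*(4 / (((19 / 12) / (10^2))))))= 72777961 / 65100000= 1.12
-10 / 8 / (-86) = 5 / 344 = 0.01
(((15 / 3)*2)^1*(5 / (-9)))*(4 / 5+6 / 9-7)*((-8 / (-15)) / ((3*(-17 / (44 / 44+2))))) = -1328 / 1377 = -0.96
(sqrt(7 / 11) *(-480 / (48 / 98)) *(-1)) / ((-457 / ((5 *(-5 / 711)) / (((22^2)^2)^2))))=0.00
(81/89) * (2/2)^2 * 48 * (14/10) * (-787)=-21418992/445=-48132.57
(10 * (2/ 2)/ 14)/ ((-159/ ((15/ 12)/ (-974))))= 25/ 4336248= 0.00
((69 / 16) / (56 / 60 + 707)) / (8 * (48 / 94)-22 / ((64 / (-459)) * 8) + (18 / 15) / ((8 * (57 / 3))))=24646800 / 96357687377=0.00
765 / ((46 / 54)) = 20655 / 23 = 898.04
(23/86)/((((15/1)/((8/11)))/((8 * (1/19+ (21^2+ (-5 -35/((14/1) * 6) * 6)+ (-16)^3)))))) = -379.92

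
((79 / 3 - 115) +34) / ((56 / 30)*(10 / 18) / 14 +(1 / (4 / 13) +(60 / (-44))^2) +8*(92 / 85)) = -60722640 / 15375863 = -3.95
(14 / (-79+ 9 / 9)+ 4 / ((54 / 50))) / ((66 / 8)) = 4948 / 11583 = 0.43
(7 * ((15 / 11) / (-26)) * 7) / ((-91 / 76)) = 2.15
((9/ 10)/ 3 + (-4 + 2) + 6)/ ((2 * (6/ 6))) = 43/ 20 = 2.15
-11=-11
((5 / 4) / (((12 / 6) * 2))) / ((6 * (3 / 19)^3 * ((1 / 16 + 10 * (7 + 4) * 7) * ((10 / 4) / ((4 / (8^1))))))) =6859 / 1996002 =0.00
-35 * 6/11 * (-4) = 76.36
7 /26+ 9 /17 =353 /442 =0.80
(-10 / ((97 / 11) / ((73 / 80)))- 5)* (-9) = 42147 / 776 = 54.31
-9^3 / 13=-729 / 13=-56.08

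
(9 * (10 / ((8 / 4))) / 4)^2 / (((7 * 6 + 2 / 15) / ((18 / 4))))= 13.52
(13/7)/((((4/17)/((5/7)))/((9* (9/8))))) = 89505/1568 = 57.08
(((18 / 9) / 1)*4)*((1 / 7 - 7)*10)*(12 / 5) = -9216 / 7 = -1316.57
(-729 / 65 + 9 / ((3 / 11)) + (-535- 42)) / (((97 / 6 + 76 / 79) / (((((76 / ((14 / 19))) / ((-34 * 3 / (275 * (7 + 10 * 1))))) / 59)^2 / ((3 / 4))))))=-44957454525071000 / 162027416187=-277468.19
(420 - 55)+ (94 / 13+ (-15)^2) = 7764 / 13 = 597.23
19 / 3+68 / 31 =793 / 93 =8.53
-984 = -984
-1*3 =-3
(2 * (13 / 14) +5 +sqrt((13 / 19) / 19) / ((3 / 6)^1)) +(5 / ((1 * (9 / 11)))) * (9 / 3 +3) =2 * sqrt(13) / 19 +914 / 21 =43.90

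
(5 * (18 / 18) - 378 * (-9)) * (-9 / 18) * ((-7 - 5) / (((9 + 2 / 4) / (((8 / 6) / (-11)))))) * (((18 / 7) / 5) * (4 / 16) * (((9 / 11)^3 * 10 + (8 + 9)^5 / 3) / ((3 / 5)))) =-7358541927496 / 278179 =-26452542.89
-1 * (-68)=68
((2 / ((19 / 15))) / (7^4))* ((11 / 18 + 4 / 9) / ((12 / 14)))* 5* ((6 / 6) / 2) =25 / 12348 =0.00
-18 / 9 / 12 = -1 / 6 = -0.17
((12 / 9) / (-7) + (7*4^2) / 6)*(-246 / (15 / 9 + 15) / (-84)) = 3977 / 1225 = 3.25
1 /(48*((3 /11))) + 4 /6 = 107 /144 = 0.74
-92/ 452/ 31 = -23/ 3503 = -0.01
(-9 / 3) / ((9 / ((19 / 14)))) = -19 / 42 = -0.45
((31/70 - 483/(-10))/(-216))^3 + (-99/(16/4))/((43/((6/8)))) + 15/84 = -614530607011/2322436536000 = -0.26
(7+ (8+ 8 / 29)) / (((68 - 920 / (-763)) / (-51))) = -17238459 / 1531316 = -11.26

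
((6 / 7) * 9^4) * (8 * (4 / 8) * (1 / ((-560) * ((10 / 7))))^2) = 19683 / 560000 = 0.04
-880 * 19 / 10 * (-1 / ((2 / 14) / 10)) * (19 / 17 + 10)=22120560 / 17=1301209.41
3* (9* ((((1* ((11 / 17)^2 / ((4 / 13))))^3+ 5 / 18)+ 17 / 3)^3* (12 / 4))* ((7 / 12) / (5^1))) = 11406777539662113986903253963637003 / 1990738733725534518023254179840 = 5729.92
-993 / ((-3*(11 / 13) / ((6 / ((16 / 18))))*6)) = 38727 / 88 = 440.08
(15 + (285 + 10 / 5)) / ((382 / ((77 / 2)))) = 11627 / 382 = 30.44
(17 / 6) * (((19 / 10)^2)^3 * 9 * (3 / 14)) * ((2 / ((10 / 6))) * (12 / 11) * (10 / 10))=64782178137 / 192500000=336.53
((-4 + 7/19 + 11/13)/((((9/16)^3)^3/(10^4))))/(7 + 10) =-472789999943680000/1626778633311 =-290629.59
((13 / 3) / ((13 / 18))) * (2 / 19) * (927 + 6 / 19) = 211428 / 361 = 585.67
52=52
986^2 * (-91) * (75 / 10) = -663523770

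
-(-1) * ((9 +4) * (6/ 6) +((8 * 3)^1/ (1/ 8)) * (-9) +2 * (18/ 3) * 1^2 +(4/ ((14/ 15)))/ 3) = -11911/ 7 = -1701.57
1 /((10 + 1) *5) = 1 /55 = 0.02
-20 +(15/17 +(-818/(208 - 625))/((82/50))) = -5208875/290649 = -17.92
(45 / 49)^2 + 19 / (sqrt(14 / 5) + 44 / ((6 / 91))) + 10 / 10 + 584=2013548945565 / 3436841821 -171 * sqrt(70) / 20039894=585.87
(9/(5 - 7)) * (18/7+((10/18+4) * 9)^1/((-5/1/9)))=22437/70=320.53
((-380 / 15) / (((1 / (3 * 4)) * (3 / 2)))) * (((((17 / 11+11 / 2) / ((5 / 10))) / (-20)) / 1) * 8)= 37696 / 33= 1142.30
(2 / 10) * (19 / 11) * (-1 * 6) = -114 / 55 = -2.07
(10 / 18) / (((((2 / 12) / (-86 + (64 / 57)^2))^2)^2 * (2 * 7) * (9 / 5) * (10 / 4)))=459651213631872101070080 / 780004099784007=589293330.33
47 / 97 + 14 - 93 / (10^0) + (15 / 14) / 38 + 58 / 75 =-300776243 / 3870300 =-77.71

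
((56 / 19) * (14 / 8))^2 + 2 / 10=48381 / 1805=26.80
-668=-668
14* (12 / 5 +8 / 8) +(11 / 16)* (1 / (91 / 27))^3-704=-39570437787 / 60285680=-656.38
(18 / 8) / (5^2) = 9 / 100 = 0.09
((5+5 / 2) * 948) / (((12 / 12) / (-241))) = -1713510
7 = 7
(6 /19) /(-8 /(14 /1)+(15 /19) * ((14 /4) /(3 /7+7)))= -4368 /2759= -1.58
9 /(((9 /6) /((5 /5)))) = 6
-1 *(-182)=182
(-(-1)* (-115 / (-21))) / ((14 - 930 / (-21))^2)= 0.00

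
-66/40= -33/20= -1.65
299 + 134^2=18255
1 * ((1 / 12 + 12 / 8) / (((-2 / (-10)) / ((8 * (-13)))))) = -2470 / 3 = -823.33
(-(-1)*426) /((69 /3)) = 426 /23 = 18.52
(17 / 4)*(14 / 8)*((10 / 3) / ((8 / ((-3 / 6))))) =-595 / 384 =-1.55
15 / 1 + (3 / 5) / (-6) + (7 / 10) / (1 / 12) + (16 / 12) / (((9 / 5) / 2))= 6691 / 270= 24.78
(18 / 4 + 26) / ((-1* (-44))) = 61 / 88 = 0.69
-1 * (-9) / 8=9 / 8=1.12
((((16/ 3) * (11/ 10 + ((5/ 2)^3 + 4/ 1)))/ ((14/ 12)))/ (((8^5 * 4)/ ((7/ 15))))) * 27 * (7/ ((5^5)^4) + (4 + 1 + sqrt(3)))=7461 * sqrt(3)/ 819200 + 889420509338391963/ 19531250000000000000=0.06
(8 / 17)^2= 64 / 289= 0.22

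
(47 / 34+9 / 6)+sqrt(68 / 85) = 2 * sqrt(5) / 5+49 / 17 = 3.78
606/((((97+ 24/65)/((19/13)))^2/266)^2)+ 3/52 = 186420958082970243/83434127038604212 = 2.23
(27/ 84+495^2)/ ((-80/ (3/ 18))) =-510.47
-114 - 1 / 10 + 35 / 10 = -553 / 5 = -110.60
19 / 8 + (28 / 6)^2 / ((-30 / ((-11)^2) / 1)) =-92299 / 1080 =-85.46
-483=-483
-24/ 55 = -0.44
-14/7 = -2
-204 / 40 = -51 / 10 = -5.10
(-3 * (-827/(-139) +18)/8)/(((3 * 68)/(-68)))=3329/1112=2.99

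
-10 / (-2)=5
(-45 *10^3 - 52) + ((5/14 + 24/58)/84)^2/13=-45052.00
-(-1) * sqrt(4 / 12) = sqrt(3) / 3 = 0.58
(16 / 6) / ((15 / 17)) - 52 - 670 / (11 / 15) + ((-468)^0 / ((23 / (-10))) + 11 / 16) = -175303757 / 182160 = -962.36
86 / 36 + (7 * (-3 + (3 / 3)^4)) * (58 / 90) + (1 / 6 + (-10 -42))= -877 / 15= -58.47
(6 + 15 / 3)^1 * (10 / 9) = 110 / 9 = 12.22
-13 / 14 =-0.93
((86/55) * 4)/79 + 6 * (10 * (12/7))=3130808/30415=102.94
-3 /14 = -0.21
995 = 995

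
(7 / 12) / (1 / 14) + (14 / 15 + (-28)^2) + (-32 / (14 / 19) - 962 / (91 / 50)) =2211 / 10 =221.10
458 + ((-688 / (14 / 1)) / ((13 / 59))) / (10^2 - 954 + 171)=28486370 / 62153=458.33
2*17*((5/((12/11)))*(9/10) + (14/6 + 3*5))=8755/12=729.58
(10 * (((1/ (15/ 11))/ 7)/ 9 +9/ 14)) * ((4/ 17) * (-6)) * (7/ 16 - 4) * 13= 305539/ 714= 427.93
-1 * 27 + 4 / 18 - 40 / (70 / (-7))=-22.78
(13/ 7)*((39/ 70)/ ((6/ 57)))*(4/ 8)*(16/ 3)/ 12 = 3211/ 1470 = 2.18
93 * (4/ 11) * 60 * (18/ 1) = 401760/ 11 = 36523.64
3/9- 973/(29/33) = -96298/87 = -1106.87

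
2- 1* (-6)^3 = 218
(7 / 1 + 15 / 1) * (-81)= -1782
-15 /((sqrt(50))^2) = -3 /10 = -0.30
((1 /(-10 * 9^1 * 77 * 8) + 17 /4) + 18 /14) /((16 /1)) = 0.35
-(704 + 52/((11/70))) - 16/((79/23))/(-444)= -99825284/96459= -1034.90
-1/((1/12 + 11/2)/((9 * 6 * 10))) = -6480/67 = -96.72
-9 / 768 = -3 / 256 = -0.01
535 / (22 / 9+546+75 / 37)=178155 / 183307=0.97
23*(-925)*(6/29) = -127650/29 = -4401.72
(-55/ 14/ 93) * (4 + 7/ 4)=-1265/ 5208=-0.24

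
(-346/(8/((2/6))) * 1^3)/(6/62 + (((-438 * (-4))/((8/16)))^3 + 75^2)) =-5363/16004248612344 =-0.00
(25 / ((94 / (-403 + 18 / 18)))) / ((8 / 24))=-320.74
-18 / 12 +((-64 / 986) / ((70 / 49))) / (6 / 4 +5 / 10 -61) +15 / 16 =-1307123 / 2326960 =-0.56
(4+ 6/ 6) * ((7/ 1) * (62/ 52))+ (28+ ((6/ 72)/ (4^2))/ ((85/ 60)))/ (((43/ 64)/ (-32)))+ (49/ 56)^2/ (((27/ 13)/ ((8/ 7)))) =-2651209255/ 2052648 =-1291.60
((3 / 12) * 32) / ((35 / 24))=5.49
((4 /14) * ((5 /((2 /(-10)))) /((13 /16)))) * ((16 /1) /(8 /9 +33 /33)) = -115200 /1547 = -74.47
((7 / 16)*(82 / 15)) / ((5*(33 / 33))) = 287 / 600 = 0.48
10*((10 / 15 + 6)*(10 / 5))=400 / 3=133.33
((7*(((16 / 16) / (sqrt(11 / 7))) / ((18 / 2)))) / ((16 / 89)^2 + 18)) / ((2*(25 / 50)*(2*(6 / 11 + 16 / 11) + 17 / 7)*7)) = 55447*sqrt(77) / 636325470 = 0.00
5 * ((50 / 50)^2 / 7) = 5 / 7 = 0.71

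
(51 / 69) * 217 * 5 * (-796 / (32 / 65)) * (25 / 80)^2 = -5964651875 / 47104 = -126627.29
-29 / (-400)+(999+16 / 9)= 3603061 / 3600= 1000.85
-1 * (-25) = 25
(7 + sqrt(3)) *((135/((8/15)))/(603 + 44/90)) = 91125 *sqrt(3)/217256 + 637875/217256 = 3.66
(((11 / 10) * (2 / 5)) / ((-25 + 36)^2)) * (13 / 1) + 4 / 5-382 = -104817 / 275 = -381.15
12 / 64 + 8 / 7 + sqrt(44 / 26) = sqrt(286) / 13 + 149 / 112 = 2.63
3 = 3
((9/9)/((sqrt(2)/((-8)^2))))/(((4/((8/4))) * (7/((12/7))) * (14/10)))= 960 * sqrt(2)/343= 3.96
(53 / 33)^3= 4.14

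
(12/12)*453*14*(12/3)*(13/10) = 164892/5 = 32978.40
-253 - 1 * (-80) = -173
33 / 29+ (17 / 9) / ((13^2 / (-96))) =955 / 14703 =0.06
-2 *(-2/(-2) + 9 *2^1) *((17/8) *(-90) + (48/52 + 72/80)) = 935769/130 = 7198.22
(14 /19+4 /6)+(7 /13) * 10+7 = 13.79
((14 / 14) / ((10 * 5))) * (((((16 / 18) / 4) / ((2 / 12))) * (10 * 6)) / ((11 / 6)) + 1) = 491 / 550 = 0.89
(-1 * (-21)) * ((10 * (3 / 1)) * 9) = 5670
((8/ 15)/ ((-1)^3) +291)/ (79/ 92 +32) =400844/ 45345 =8.84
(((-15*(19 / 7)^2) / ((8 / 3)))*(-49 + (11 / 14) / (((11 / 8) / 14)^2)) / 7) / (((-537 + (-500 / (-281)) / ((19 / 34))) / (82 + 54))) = 48.95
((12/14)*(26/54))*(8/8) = 26/63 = 0.41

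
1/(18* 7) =1/126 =0.01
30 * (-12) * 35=-12600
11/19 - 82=-1547/19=-81.42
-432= -432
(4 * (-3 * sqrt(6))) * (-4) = 117.58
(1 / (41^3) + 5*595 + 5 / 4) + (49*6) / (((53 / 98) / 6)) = 91144783425 / 14611252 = 6237.99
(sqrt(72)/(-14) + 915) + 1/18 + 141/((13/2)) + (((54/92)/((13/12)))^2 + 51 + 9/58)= 23058244219/23333661 - 3 * sqrt(2)/7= 987.59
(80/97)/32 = 5/194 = 0.03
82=82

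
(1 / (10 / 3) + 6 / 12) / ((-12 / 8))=-8 / 15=-0.53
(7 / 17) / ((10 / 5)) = 7 / 34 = 0.21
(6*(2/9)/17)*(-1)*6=-0.47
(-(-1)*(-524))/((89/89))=-524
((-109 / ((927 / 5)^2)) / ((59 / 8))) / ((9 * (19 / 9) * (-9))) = 21800 / 8669770281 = 0.00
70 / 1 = 70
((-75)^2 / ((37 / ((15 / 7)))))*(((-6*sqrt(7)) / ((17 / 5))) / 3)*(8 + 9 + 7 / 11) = -163687500*sqrt(7) / 48433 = -8941.76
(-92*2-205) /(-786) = 389 /786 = 0.49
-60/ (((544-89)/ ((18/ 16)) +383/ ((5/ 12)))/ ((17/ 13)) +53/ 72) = -122400/ 2066387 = -0.06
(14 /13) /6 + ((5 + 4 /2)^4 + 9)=2410.18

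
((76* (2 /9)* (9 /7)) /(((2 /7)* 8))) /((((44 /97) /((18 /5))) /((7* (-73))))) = -8475957 /220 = -38527.08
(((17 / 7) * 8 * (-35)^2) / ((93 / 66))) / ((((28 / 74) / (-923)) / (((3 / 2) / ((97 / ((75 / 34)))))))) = -4226186250 / 3007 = -1405449.37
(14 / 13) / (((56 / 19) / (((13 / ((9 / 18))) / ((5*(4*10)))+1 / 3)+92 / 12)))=15447 / 5200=2.97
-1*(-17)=17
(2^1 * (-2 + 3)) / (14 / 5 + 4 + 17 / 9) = 90 / 391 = 0.23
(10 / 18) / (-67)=-5 / 603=-0.01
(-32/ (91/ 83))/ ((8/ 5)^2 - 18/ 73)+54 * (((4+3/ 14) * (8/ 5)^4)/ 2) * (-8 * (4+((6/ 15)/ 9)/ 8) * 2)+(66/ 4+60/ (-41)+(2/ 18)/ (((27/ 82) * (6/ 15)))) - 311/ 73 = -41733239762949882221/ 873217907493750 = -47792.47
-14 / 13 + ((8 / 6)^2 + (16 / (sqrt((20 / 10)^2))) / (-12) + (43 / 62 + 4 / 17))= 118759 / 123318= 0.96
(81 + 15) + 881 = 977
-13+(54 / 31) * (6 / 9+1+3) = -151 / 31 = -4.87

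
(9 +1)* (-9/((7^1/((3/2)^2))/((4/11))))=-810/77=-10.52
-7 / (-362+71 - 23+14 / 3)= 21 / 928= 0.02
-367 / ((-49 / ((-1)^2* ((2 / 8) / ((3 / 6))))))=367 / 98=3.74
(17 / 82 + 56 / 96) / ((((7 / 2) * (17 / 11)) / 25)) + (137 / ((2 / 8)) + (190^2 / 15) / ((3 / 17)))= 14189.43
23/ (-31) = -23/ 31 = -0.74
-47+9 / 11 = -46.18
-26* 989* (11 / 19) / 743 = -282854 / 14117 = -20.04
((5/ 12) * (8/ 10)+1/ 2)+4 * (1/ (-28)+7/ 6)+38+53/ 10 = 1703/ 35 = 48.66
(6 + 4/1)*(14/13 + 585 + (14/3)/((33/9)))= 839910/143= 5873.50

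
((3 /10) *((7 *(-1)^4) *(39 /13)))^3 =250047 /1000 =250.05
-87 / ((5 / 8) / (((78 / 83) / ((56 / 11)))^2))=-16011567 / 3375610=-4.74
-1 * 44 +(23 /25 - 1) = -1102 /25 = -44.08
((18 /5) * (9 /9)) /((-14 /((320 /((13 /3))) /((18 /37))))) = -3552 /91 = -39.03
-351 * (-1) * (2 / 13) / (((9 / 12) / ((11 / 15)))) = 264 / 5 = 52.80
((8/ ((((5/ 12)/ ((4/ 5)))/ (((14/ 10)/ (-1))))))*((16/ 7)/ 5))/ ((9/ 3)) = -2048/ 625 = -3.28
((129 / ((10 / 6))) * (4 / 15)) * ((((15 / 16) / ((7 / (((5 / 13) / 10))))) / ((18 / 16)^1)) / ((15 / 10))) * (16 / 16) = 86 / 1365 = 0.06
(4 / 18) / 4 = 1 / 18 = 0.06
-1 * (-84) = 84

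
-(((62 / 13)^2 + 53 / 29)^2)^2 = -210369134052465885121 / 576950840079601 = -364622.29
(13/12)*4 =13/3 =4.33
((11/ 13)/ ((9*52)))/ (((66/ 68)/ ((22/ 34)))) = 11/ 9126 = 0.00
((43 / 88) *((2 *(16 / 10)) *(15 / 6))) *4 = 15.64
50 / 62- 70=-2145 / 31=-69.19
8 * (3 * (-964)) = -23136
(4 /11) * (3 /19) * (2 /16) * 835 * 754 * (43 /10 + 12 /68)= 143735397 /7106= 20227.33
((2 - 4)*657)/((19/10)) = -13140/19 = -691.58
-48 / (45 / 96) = -512 / 5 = -102.40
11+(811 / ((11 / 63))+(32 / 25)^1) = 1280702 / 275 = 4657.10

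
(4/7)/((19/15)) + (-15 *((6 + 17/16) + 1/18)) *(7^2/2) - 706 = -42408073/12768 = -3321.43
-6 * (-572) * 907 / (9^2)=1037608 / 27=38429.93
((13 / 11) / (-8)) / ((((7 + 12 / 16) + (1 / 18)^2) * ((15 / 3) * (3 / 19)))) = -6669 / 276320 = -0.02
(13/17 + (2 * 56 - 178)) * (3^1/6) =-1109/34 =-32.62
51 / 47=1.09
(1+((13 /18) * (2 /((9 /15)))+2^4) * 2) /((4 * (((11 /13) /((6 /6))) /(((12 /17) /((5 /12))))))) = 53092 /2805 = 18.93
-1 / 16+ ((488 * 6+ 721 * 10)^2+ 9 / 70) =57556264677 / 560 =102779044.07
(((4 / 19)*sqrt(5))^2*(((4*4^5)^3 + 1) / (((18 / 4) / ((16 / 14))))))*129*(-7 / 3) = -1164148968791.78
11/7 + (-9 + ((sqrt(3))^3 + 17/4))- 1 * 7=-285/28 + 3 * sqrt(3)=-4.98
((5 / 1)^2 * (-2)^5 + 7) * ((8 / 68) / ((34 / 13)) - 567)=129933050 / 289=449595.33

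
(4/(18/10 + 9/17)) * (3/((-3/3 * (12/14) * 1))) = -595/99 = -6.01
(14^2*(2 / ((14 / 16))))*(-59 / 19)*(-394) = 10414208 / 19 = 548116.21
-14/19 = -0.74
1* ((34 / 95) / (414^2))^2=289 / 66280928516100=0.00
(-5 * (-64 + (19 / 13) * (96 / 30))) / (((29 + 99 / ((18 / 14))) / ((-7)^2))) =94472 / 689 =137.11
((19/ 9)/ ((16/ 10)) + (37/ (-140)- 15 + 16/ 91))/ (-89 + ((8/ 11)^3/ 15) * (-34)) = 85768309/ 559819416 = 0.15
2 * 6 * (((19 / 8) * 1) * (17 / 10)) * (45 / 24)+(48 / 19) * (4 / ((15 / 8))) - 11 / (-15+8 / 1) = 2081283 / 21280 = 97.80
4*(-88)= -352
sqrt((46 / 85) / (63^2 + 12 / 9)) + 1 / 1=1.01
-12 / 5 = -2.40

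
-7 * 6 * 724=-30408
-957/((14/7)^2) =-957/4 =-239.25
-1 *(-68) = 68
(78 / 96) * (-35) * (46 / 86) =-10465 / 688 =-15.21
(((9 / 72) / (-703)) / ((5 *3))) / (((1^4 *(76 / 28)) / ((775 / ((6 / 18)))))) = -1085 / 106856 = -0.01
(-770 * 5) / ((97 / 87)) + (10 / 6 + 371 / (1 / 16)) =723011 / 291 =2484.57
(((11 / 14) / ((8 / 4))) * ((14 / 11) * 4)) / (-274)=-1 / 137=-0.01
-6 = -6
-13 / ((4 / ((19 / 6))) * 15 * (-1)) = 247 / 360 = 0.69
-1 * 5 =-5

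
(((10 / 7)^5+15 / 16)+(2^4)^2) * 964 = 17037152057 / 67228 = 253423.46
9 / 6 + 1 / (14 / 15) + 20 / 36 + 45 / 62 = 3.85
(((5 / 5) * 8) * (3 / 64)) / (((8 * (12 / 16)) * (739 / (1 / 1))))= 1 / 11824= 0.00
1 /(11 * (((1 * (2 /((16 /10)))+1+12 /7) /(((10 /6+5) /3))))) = 560 /10989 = 0.05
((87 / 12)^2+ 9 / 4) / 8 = 877 / 128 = 6.85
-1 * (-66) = 66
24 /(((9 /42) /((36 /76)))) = 1008 /19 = 53.05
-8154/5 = -1630.80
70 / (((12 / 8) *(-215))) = -28 / 129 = -0.22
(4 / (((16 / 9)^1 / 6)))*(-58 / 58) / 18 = -0.75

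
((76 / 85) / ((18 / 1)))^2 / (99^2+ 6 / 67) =96748 / 384301456425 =0.00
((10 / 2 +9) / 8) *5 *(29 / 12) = 1015 / 48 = 21.15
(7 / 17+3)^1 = 58 / 17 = 3.41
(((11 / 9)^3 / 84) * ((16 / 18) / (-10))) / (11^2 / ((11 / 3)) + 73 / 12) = -5324 / 107698815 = -0.00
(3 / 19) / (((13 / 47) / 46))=6486 / 247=26.26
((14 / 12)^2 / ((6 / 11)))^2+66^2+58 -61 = 203384089 / 46656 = 4359.23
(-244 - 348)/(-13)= 592/13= 45.54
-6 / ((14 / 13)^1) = -39 / 7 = -5.57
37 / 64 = 0.58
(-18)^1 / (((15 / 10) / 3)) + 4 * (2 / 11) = -388 / 11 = -35.27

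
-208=-208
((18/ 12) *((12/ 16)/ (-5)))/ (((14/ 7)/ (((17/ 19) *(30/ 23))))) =-459/ 3496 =-0.13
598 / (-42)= -299 / 21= -14.24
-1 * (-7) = 7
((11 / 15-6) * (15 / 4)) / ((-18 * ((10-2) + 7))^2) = -79 / 291600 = -0.00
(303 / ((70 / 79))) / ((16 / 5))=23937 / 224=106.86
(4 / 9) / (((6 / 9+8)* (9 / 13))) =0.07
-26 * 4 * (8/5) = -832/5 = -166.40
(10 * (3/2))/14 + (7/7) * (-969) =-13551/14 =-967.93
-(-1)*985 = 985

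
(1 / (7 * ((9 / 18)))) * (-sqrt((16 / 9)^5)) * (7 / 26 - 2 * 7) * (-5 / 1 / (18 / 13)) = -43520 / 729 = -59.70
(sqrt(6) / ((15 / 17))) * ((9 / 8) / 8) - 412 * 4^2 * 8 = -52736+ 51 * sqrt(6) / 320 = -52735.61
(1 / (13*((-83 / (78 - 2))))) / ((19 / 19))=-76 / 1079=-0.07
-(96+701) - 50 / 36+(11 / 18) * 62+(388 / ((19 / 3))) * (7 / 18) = -83981 / 114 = -736.68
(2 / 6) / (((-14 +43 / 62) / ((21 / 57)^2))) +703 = 628109887 / 893475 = 703.00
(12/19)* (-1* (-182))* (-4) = -8736/19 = -459.79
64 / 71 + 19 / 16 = 2373 / 1136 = 2.09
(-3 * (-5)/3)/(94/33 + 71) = 165/2437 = 0.07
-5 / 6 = -0.83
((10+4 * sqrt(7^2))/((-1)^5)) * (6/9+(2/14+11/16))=-9557/168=-56.89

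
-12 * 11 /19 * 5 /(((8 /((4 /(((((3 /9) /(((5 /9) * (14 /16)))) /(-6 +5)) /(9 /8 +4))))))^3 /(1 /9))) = 201.42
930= 930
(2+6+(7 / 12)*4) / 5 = 31 / 15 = 2.07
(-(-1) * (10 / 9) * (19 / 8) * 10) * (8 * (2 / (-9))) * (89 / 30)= -33820 / 243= -139.18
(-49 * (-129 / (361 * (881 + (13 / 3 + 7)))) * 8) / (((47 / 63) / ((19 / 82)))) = 4778676 / 98013001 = 0.05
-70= -70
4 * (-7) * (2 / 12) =-4.67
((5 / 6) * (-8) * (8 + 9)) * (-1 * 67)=22780 / 3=7593.33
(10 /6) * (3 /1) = 5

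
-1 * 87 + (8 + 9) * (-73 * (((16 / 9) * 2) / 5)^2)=-714.55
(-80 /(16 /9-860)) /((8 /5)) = 0.06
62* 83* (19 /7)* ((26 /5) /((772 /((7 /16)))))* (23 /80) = 14617213 /1235200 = 11.83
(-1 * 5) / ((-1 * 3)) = 5 / 3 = 1.67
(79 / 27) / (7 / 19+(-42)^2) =1501 / 905121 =0.00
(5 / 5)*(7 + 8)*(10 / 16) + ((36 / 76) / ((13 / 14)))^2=4702683 / 488072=9.64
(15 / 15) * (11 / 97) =11 / 97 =0.11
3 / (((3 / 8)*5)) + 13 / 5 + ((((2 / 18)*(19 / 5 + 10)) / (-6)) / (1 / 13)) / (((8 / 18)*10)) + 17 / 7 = 16467 / 2800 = 5.88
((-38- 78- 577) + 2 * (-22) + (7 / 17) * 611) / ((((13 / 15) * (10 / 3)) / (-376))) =13962384 / 221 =63178.21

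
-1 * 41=-41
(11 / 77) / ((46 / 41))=41 / 322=0.13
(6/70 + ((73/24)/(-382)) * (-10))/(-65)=-26527/10428600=-0.00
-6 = -6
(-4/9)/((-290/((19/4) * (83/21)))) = 1577/54810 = 0.03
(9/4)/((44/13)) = 117/176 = 0.66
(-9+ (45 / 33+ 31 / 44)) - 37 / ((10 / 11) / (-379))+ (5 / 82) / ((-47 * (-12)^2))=470625336229 / 30523680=15418.37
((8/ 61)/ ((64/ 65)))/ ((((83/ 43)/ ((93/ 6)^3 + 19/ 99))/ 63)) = 57706204465/ 3564352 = 16189.82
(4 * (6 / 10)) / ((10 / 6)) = 36 / 25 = 1.44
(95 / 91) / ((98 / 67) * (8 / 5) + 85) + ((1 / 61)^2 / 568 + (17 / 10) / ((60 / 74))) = 2.11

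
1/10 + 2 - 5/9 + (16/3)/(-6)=59/90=0.66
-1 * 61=-61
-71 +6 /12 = -141 /2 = -70.50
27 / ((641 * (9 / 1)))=3 / 641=0.00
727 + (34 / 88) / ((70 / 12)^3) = 342872293 / 471625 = 727.00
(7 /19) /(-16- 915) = -0.00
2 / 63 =0.03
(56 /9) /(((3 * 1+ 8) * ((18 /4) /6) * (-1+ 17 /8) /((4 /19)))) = 7168 /50787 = 0.14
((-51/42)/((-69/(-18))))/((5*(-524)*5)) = 51/2109100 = 0.00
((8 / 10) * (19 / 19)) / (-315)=-4 / 1575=-0.00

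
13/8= 1.62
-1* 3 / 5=-3 / 5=-0.60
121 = 121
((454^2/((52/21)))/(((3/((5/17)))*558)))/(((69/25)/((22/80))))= 99193325/68071536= 1.46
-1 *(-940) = 940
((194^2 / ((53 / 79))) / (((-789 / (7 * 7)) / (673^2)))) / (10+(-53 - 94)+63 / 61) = 2012595971139782 / 173415099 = 11605655.92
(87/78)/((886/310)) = 4495/11518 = 0.39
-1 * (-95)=95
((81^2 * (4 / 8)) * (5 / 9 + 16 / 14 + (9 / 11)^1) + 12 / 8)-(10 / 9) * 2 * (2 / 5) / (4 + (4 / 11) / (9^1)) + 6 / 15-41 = 15816509 / 1925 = 8216.37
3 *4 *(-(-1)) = 12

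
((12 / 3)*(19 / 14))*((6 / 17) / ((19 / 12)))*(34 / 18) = 16 / 7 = 2.29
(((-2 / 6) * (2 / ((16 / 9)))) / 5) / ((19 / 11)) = -33 / 760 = -0.04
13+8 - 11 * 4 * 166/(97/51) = -370467/97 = -3819.25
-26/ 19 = -1.37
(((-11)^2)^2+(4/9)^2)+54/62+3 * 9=36834031/2511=14669.07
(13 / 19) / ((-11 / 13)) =-169 / 209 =-0.81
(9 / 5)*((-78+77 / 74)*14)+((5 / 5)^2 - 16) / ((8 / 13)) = -581271 / 296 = -1963.75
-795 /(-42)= 265 /14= 18.93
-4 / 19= -0.21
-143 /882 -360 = -360.16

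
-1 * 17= -17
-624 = -624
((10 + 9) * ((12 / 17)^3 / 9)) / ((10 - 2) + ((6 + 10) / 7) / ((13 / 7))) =1976 / 24565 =0.08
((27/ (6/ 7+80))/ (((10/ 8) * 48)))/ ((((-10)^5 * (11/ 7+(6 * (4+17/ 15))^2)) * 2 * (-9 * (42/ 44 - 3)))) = -49/ 30802399200000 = -0.00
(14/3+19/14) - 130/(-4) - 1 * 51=-262/21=-12.48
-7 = -7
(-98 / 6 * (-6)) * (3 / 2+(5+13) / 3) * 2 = 1470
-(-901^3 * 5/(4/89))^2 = -105942146471149073283025/16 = -6621384154446817080189.06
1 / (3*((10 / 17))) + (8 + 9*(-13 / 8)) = -727 / 120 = -6.06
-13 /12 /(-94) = 13 /1128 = 0.01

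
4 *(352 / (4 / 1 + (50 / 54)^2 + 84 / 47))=48242304 / 227663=211.90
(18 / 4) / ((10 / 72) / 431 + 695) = 69822 / 10783625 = 0.01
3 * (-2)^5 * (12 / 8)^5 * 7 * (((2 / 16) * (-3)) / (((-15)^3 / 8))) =-567 / 125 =-4.54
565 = 565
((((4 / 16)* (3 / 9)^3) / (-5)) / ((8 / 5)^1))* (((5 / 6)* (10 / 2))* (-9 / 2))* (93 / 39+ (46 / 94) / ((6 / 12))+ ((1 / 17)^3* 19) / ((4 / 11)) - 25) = -2163931175 / 4610830848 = -0.47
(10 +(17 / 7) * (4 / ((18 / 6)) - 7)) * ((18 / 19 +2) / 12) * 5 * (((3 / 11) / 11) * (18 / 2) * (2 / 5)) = -948 / 2299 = -0.41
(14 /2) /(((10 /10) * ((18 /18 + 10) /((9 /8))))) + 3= 327 /88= 3.72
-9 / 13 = -0.69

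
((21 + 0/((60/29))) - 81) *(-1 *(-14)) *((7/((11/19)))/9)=-1128.48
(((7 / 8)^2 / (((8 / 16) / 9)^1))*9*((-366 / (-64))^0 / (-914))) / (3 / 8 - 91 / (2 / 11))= 3969 / 14627656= 0.00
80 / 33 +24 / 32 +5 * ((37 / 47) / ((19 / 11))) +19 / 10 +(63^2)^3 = 36850101736274177 / 589380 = 62523502216.35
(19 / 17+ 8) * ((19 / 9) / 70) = 589 / 2142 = 0.27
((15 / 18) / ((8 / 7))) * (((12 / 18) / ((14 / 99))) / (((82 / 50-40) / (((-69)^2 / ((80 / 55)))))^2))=94281056409375 / 3767013376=25028.07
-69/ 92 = -3/ 4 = -0.75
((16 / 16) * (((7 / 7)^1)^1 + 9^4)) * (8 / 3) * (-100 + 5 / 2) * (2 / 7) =-3412240 / 7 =-487462.86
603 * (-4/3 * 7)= -5628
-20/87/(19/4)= -80/1653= -0.05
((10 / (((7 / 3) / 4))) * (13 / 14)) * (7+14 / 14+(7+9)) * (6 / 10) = 11232 / 49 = 229.22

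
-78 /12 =-13 /2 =-6.50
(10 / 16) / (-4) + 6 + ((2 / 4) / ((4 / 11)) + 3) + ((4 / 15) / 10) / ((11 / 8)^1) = 270287 / 26400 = 10.24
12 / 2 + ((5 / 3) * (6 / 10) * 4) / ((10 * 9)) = 272 / 45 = 6.04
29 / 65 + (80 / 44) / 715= 3529 / 7865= 0.45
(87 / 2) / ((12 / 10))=145 / 4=36.25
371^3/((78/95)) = 4851157045/78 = 62194321.09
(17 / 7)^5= 1419857 / 16807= 84.48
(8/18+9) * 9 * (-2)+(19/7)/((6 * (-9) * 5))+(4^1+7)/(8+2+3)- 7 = -4328347/24570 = -176.16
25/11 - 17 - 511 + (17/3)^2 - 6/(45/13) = -245198/495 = -495.35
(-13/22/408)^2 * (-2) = -169/40284288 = -0.00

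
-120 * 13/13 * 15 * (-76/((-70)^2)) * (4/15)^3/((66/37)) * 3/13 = 179968/2627625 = 0.07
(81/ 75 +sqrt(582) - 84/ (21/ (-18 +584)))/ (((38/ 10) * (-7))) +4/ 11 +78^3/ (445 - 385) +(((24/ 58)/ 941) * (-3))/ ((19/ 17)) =1595881251309/ 199619035 - 5 * sqrt(582)/ 133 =7993.73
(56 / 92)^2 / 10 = 98 / 2645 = 0.04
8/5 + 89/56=893/280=3.19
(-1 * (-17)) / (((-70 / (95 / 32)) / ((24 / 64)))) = -969 / 3584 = -0.27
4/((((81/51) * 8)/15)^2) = 7225/1296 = 5.57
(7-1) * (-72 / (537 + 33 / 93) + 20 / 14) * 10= 4528680 / 58303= 77.67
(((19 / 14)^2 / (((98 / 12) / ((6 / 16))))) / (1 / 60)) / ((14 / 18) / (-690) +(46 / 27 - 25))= -0.22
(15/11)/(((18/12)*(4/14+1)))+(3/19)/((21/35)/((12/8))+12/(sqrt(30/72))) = 90*sqrt(15)/41021+5741455/8122158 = 0.72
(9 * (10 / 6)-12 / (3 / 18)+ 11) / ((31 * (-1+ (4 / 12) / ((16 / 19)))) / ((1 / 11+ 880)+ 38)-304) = 22298592 / 147374497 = 0.15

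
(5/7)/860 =1/1204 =0.00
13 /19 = 0.68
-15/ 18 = -5/ 6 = -0.83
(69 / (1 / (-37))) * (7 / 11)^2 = -1033.86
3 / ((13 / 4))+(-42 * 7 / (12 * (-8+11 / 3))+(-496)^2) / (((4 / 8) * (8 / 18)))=57569115 / 52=1107098.37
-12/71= -0.17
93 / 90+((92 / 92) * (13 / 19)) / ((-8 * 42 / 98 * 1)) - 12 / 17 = 4957 / 38760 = 0.13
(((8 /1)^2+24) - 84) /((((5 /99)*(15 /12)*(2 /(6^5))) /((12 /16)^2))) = 3464208 /25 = 138568.32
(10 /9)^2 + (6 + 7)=14.23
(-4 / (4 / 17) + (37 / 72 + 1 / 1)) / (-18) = 1115 / 1296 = 0.86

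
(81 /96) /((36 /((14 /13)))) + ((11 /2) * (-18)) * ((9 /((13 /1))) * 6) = -342123 /832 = -411.21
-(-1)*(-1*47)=-47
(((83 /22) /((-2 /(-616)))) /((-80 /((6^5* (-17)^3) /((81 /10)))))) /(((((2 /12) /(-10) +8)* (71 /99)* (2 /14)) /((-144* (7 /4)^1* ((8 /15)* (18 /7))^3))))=-46289101587480576 /850225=-54443355097.16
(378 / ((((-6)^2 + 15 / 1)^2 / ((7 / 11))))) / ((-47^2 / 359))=-105546 / 7022411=-0.02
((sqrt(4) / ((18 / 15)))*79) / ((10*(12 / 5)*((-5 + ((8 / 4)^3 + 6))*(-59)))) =-395 / 38232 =-0.01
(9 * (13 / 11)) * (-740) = -86580 / 11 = -7870.91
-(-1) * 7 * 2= 14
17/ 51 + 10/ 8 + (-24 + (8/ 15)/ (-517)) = -231799/ 10340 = -22.42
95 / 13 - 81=-958 / 13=-73.69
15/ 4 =3.75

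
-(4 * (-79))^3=31554496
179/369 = 0.49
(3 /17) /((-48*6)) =-1 /1632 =-0.00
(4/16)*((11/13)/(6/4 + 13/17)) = 17/182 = 0.09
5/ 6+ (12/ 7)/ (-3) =11/ 42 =0.26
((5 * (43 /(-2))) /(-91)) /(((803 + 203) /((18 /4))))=0.01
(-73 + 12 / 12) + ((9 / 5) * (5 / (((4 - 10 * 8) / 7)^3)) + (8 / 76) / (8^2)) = -31608637 / 438976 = -72.01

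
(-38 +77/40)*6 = -4329/20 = -216.45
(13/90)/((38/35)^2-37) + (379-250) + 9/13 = 1331659183/10268154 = 129.69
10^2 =100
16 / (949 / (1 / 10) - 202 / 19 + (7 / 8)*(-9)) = 0.00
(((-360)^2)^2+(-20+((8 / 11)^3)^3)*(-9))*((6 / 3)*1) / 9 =8800992691753152184 / 2357947691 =3732480039.89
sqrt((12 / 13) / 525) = 2*sqrt(91) / 455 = 0.04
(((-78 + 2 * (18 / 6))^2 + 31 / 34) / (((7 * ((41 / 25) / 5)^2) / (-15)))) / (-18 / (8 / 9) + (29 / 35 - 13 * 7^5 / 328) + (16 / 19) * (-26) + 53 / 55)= 11513744687500 / 78764731041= 146.18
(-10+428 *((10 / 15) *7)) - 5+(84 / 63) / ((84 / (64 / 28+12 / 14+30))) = 874441 / 441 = 1982.86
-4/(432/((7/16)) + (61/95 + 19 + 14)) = -665/169753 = -0.00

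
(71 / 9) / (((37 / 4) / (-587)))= -166708 / 333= -500.62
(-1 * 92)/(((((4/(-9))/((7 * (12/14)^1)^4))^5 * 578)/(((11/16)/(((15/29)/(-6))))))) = -386719548461680566528/1445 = -267625985094588627.36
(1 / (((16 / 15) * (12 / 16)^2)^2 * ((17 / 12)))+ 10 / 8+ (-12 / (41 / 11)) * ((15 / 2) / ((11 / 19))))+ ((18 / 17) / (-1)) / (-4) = -319771 / 8364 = -38.23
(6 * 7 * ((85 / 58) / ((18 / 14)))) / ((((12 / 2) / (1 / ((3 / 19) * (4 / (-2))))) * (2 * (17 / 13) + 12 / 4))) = -1028755 / 228636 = -4.50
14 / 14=1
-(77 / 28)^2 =-121 / 16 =-7.56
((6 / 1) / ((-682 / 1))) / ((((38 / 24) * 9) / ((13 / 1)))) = -0.01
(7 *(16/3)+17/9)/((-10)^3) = -353/9000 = -0.04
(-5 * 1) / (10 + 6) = -5 / 16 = -0.31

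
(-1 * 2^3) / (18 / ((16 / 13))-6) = -64 / 69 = -0.93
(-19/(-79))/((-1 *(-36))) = 19/2844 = 0.01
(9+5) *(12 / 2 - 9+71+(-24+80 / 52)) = 8288 / 13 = 637.54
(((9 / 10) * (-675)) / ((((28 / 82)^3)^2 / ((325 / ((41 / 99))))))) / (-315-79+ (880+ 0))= -18638366335875 / 30118144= -618841.80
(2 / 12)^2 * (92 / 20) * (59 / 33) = 0.23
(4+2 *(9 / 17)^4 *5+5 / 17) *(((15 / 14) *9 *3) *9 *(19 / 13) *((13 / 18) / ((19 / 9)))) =1546424055 / 2338588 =661.26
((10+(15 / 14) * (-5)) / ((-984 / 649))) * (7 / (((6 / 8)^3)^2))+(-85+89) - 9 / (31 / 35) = -351906557 / 2779677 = -126.60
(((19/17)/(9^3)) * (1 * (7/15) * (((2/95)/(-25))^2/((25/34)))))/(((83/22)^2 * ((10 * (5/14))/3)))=189728/4659157177734375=0.00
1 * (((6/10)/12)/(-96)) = -1/1920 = -0.00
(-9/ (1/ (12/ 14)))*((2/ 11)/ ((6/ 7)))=-18/ 11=-1.64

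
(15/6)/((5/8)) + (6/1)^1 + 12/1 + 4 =26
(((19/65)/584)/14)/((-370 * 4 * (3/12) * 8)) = -19/1573062400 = -0.00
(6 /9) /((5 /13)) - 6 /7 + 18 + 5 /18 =12067 /630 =19.15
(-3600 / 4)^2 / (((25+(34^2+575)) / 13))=2632500 / 439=5996.58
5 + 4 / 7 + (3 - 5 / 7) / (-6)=109 / 21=5.19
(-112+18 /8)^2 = 192721 /16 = 12045.06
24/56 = 0.43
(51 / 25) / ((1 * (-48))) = -17 / 400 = -0.04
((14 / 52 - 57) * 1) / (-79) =1475 / 2054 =0.72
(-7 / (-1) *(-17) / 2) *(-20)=1190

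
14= 14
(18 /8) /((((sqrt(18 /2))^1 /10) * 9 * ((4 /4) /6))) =5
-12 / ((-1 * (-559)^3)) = -12 / 174676879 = -0.00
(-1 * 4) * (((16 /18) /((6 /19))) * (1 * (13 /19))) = -208 /27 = -7.70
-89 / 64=-1.39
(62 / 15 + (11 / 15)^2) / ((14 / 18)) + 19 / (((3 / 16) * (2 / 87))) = 772451 / 175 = 4414.01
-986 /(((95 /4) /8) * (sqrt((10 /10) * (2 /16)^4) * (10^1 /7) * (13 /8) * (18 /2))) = -56541184 /55575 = -1017.39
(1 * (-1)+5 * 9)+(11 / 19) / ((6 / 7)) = 5093 / 114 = 44.68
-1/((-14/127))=127/14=9.07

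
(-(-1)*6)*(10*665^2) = 26533500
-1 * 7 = -7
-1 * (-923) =923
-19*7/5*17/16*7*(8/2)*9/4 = -142443/80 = -1780.54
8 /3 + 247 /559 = 401 /129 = 3.11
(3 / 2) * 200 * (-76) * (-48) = 1094400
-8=-8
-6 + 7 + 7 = 8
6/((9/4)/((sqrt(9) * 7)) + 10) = 168/283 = 0.59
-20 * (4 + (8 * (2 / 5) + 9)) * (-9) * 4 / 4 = 2916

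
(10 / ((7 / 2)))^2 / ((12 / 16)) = 1600 / 147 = 10.88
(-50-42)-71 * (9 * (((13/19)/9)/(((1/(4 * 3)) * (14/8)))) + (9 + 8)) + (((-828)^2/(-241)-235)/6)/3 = -1040369125/576954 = -1803.21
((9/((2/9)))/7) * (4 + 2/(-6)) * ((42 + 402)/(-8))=-1177.39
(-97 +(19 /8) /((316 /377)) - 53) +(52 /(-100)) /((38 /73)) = -177917111 /1200800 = -148.17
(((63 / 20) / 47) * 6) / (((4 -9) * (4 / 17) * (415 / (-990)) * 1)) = 318087 / 390100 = 0.82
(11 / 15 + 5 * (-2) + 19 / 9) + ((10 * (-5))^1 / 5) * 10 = -4822 / 45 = -107.16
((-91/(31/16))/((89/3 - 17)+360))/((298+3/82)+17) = -4592/11478463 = -0.00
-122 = -122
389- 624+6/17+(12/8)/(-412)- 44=-3903339/14008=-278.65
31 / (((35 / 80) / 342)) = 169632 / 7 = 24233.14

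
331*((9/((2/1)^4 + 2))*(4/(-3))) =-662/3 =-220.67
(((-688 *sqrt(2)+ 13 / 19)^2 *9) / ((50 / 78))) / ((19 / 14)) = 1679381794818 / 171475 - 87901632 *sqrt(2) / 9025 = 9779967.18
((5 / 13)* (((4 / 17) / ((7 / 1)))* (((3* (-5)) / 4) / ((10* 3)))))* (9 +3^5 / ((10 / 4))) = -531 / 3094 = -0.17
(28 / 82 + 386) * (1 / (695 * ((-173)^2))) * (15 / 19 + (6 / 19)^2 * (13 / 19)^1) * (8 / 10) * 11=820043136 / 5849539398445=0.00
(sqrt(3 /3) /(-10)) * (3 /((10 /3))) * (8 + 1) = -81 /100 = -0.81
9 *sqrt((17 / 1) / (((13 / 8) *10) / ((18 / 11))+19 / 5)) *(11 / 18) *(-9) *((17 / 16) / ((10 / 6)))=-15147 *sqrt(840310) / 395440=-35.11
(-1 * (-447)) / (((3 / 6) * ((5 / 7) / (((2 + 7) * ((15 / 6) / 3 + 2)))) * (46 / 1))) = 159579 / 230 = 693.82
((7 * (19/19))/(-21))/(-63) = 1/189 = 0.01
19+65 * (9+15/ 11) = 7619/ 11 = 692.64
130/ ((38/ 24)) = 1560/ 19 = 82.11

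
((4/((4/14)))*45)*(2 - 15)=-8190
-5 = -5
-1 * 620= -620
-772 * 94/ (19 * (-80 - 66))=36284/ 1387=26.16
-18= -18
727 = 727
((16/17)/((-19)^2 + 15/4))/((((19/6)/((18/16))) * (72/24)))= 144/471257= 0.00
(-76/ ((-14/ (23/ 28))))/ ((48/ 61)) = 5.67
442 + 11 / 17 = 7525 / 17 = 442.65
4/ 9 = 0.44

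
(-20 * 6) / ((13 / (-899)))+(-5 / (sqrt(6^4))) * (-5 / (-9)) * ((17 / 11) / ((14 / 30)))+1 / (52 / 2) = 69008201 / 8316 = 8298.24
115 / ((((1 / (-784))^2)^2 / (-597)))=-25937996195758080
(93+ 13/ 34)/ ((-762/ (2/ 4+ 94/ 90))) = -695/ 3672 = -0.19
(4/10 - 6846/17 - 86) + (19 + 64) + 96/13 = -439703/1105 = -397.92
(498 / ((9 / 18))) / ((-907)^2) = 996 / 822649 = 0.00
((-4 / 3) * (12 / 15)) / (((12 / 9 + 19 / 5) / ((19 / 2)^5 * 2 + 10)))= -2476259 / 77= -32159.21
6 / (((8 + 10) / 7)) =7 / 3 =2.33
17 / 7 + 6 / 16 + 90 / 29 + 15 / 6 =13653 / 1624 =8.41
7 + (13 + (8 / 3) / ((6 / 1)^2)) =20.07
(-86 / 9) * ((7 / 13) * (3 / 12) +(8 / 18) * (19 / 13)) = -15781 / 2106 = -7.49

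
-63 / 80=-0.79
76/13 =5.85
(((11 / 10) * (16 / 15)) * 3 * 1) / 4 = 22 / 25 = 0.88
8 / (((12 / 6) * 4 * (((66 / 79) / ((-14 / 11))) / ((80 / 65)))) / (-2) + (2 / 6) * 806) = 53088 / 1797029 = 0.03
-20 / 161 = -0.12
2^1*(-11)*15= -330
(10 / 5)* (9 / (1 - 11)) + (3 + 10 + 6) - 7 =51 / 5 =10.20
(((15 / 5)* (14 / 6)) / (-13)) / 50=-7 / 650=-0.01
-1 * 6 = -6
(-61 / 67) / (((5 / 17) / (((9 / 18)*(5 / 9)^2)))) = -5185 / 10854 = -0.48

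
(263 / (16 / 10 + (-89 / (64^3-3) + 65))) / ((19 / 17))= 5860162055 / 1658557652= 3.53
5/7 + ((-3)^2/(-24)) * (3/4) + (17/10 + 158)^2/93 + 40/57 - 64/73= 198281790223/722349600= 274.50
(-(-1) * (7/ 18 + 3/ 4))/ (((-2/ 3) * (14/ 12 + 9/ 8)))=-41/ 55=-0.75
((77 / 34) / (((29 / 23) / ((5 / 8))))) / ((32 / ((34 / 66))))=805 / 44544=0.02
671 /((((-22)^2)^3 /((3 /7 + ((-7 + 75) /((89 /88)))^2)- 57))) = 343154219 /12988792432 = 0.03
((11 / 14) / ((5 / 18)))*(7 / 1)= 99 / 5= 19.80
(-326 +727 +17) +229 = 647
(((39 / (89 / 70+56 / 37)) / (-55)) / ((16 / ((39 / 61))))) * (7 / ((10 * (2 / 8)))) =-2757573 / 96798460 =-0.03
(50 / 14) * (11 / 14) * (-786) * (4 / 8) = -108075 / 98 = -1102.81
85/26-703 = -18193/26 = -699.73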